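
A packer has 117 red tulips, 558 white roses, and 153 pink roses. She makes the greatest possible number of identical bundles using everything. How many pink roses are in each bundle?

17

Number of bundles = gcd(117, 558, 153).
117 = 3^2 × 13
558 = 2 × 3^2 × 31
153 = 3^2 × 17
gcd(117, 558, 153) = 3^2 = 9.
pink roses per bundle = 153 / 9 = 17.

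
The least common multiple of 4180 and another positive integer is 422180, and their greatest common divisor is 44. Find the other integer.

4444

gcd × lcm = product of the two integers, so the other integer is (44 × 422180) / 4180 = 4444.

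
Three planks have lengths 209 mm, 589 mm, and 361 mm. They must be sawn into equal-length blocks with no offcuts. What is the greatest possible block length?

19 mm

The block length must divide every plank, so the greatest is gcd(209, 589, 361).
209 = 11 × 19
589 = 19 × 31
361 = 19^2
gcd(209, 589, 361) = 19.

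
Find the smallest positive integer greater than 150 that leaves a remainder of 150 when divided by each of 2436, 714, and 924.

N − 150 must be a common multiple of 2436, 714, and 924.
2436 = 2^2 × 3 × 7 × 29
714 = 2 × 3 × 7 × 17
924 = 2^2 × 3 × 7 × 11
LCM(2436, 714, 924) = 2^2 × 3 × 7 × 11 × 17 × 29 = 455532.
Smallest N > 150 is LCM + 150 = 455532 + 150 = 455682.

455682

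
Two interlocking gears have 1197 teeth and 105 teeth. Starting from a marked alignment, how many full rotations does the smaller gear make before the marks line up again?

57 rotations

They are all back at their starting positions together after one LCM of the periods.
1197 = 3^2 × 7 × 19
105 = 3 × 5 × 7
LCM(1197, 105) = 3^2 × 5 × 7 × 19 = 5985.
Rotations for period 105: 5985 / 105 = 57.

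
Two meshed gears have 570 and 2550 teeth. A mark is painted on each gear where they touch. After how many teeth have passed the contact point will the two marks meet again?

48450 teeth

The first simultaneous occurrence is after LCM of the individual periods.
570 = 2 × 3 × 5 × 19
2550 = 2 × 3 × 5^2 × 17
LCM(570, 2550) = 2 × 3 × 5^2 × 17 × 19 = 48450.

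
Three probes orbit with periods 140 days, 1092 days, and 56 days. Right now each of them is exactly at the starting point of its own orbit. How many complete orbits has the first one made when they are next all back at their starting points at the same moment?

78 orbits

They are all back at their starting positions together after one LCM of the periods.
140 = 2^2 × 5 × 7
1092 = 2^2 × 3 × 7 × 13
56 = 2^3 × 7
LCM(140, 1092, 56) = 2^3 × 3 × 5 × 7 × 13 = 10920.
Orbits for period 140: 10920 / 140 = 78.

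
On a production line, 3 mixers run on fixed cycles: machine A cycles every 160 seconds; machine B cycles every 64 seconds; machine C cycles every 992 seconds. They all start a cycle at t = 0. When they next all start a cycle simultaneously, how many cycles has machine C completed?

They are all back at their starting positions together after one LCM of the periods.
160 = 2^5 × 5
64 = 2^6
992 = 2^5 × 31
LCM(160, 64, 992) = 2^6 × 5 × 31 = 9920.
Cycles for period 992: 9920 / 992 = 10.

10 cycles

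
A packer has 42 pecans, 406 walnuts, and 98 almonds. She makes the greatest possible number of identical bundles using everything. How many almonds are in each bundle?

7

Number of bundles = gcd(42, 406, 98).
42 = 2 × 3 × 7
406 = 2 × 7 × 29
98 = 2 × 7^2
gcd(42, 406, 98) = 2 × 7 = 14.
almonds per bundle = 98 / 14 = 7.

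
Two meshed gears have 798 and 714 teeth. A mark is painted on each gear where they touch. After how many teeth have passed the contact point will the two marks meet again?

The first simultaneous occurrence is after LCM of the individual periods.
798 = 2 × 3 × 7 × 19
714 = 2 × 3 × 7 × 17
LCM(798, 714) = 2 × 3 × 7 × 17 × 19 = 13566.

13566 teeth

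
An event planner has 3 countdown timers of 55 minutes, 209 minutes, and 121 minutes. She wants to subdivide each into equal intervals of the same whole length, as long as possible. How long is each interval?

11 minutes

The interval must divide each timer length; the longest such is the gcd.
55 = 5 × 11
209 = 11 × 19
121 = 11^2
gcd(55, 209, 121) = 11.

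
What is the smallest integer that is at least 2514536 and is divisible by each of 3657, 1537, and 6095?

The integer must be a common multiple of 3657, 1537, and 6095, so a multiple of their LCM.
3657 = 3 × 23 × 53
1537 = 29 × 53
6095 = 5 × 23 × 53
LCM(3657, 1537, 6095) = 3 × 5 × 23 × 29 × 53 = 530265.
Smallest multiple of 530265 that is ≥ 2514536: ⌈2514536/530265⌉ × 530265 = 5 × 530265 = 2651325.

2651325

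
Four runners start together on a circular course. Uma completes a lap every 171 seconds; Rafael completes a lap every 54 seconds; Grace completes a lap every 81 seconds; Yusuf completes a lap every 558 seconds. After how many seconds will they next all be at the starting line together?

The first simultaneous occurrence is after LCM of the individual periods.
171 = 3^2 × 19
54 = 2 × 3^3
81 = 3^4
558 = 2 × 3^2 × 31
LCM(171, 54, 81, 558) = 2 × 3^4 × 19 × 31 = 95418.

95418 seconds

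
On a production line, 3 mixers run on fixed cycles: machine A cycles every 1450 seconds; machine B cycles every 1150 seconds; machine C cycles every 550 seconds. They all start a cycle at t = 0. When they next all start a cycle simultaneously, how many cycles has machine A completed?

All finish a whole number of cycles simultaneously at t = LCM of the periods.
1450 = 2 × 5^2 × 29
1150 = 2 × 5^2 × 23
550 = 2 × 5^2 × 11
LCM(1450, 1150, 550) = 2 × 5^2 × 11 × 23 × 29 = 366850.
Cycles for period 1450: 366850 / 1450 = 253.

253 cycles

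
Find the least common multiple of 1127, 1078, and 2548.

1127 = 7^2 × 23
1078 = 2 × 7^2 × 11
2548 = 2^2 × 7^2 × 13
LCM(1127, 1078, 2548) = 2^2 × 7^2 × 11 × 13 × 23 = 644644.

644644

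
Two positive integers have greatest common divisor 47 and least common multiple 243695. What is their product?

11453665

For any two positive integers, gcd × lcm = product = 47 × 243695 = 11453665.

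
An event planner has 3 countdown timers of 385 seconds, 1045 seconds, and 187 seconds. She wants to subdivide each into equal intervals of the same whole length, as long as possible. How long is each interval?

The interval must divide each timer length; the longest such is the gcd.
385 = 5 × 7 × 11
1045 = 5 × 11 × 19
187 = 11 × 17
gcd(385, 1045, 187) = 11.

11 seconds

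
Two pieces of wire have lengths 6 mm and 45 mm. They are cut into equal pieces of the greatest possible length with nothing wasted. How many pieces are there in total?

Piece length = gcd(6, 45).
6 = 2 × 3
45 = 3^2 × 5
gcd(6, 45) = 3.
Total pieces = 6/3 + 45/3 = 2 + 15 = 17.

17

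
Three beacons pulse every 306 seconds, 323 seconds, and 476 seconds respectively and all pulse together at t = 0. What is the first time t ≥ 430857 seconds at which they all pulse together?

488376 seconds

Joint pulses occur at multiples of LCM(306, 323, 476).
306 = 2 × 3^2 × 17
323 = 17 × 19
476 = 2^2 × 7 × 17
LCM(306, 323, 476) = 2^2 × 3^2 × 7 × 17 × 19 = 81396.
Smallest multiple of 81396 that is ≥ 430857: ⌈430857/81396⌉ × 81396 = 6 × 81396 = 488376.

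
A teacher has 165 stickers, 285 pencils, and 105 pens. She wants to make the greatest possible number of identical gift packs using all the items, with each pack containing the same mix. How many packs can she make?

15 packs

The pack count must divide each quantity, so the greatest is gcd(165, 285, 105).
165 = 3 × 5 × 11
285 = 3 × 5 × 19
105 = 3 × 5 × 7
gcd(165, 285, 105) = 3 × 5 = 15.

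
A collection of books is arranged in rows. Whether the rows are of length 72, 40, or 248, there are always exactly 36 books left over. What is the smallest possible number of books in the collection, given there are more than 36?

N − 36 must be a common multiple of 72, 40, and 248.
72 = 2^3 × 3^2
40 = 2^3 × 5
248 = 2^3 × 31
LCM(72, 40, 248) = 2^3 × 3^2 × 5 × 31 = 11160.
Smallest N > 36 is LCM + 36 = 11160 + 36 = 11196.

11196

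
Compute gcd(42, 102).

6

42 = 2 × 3 × 7
102 = 2 × 3 × 17
gcd(42, 102) = 2 × 3 = 6.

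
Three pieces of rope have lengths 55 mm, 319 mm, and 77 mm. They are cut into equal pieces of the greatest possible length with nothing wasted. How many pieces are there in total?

41

Piece length = gcd(55, 319, 77).
55 = 5 × 11
319 = 11 × 29
77 = 7 × 11
gcd(55, 319, 77) = 11.
Total pieces = 55/11 + 319/11 + 77/11 = 5 + 29 + 7 = 41.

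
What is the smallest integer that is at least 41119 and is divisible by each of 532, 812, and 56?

The integer must be a common multiple of 532, 812, and 56, so a multiple of their LCM.
532 = 2^2 × 7 × 19
812 = 2^2 × 7 × 29
56 = 2^3 × 7
LCM(532, 812, 56) = 2^3 × 7 × 19 × 29 = 30856.
Smallest multiple of 30856 that is ≥ 41119: ⌈41119/30856⌉ × 30856 = 2 × 30856 = 61712.

61712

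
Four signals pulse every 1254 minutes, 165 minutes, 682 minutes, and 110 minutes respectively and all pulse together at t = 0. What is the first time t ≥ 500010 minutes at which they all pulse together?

Joint pulses occur at multiples of LCM(1254, 165, 682, 110).
1254 = 2 × 3 × 11 × 19
165 = 3 × 5 × 11
682 = 2 × 11 × 31
110 = 2 × 5 × 11
LCM(1254, 165, 682, 110) = 2 × 3 × 5 × 11 × 19 × 31 = 194370.
Smallest multiple of 194370 that is ≥ 500010: ⌈500010/194370⌉ × 194370 = 3 × 194370 = 583110.

583110 minutes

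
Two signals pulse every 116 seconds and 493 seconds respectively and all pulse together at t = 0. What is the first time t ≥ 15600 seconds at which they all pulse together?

15776 seconds

Joint pulses occur at multiples of LCM(116, 493).
116 = 2^2 × 29
493 = 17 × 29
LCM(116, 493) = 2^2 × 17 × 29 = 1972.
Smallest multiple of 1972 that is ≥ 15600: ⌈15600/1972⌉ × 1972 = 8 × 1972 = 15776.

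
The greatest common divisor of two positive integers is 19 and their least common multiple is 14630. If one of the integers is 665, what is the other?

418

For two integers, gcd × lcm = product, so the other is (19 × 14630) / 665 = 277970 / 665 = 418.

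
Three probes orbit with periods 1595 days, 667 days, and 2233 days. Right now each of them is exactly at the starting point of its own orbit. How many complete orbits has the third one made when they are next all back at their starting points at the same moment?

The first common completion time is the LCM of the periods.
1595 = 5 × 11 × 29
667 = 23 × 29
2233 = 7 × 11 × 29
LCM(1595, 667, 2233) = 5 × 7 × 11 × 23 × 29 = 256795.
Orbits for period 2233: 256795 / 2233 = 115.

115 orbits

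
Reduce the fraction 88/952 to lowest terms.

88 = 2^3 × 11
952 = 2^3 × 7 × 17
gcd(88, 952) = 2^3 = 8.
Divide numerator and denominator by 8: 88/952 = 11/119.

11/119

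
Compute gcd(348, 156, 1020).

12

348 = 2^2 × 3 × 29
156 = 2^2 × 3 × 13
1020 = 2^2 × 3 × 5 × 17
gcd(348, 156, 1020) = 2^2 × 3 = 12.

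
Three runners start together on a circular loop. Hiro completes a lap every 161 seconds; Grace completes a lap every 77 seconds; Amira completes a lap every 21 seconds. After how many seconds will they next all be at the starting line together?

We need the least common multiple of the intervals.
161 = 7 × 23
77 = 7 × 11
21 = 3 × 7
LCM(161, 77, 21) = 3 × 7 × 11 × 23 = 5313.

5313 seconds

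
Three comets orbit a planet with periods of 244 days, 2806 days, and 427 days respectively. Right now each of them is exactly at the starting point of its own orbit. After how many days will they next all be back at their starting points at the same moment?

The first simultaneous occurrence is after LCM of the individual periods.
244 = 2^2 × 61
2806 = 2 × 23 × 61
427 = 7 × 61
LCM(244, 2806, 427) = 2^2 × 7 × 23 × 61 = 39284.

39284 days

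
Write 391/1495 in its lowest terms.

391 = 17 × 23
1495 = 5 × 13 × 23
gcd(391, 1495) = 23.
Divide numerator and denominator by 23: 391/1495 = 17/65.

17/65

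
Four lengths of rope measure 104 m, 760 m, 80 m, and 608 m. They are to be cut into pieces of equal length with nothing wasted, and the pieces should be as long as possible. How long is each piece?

The greatest length dividing all of 104, 760, 80, and 608 is their gcd.
104 = 2^3 × 13
760 = 2^3 × 5 × 19
80 = 2^4 × 5
608 = 2^5 × 19
gcd(104, 760, 80, 608) = 2^3 = 8.

8 m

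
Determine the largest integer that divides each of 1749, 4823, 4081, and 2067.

1749 = 3 × 11 × 53
4823 = 7 × 13 × 53
4081 = 7 × 11 × 53
2067 = 3 × 13 × 53
gcd(1749, 4823, 4081, 2067) = 53.

53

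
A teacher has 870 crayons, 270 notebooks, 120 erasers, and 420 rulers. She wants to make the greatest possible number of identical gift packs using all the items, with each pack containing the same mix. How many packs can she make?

30 packs

The pack count must divide each quantity, so the greatest is gcd(870, 270, 120, 420).
870 = 2 × 3 × 5 × 29
270 = 2 × 3^3 × 5
120 = 2^3 × 3 × 5
420 = 2^2 × 3 × 5 × 7
gcd(870, 270, 120, 420) = 2 × 3 × 5 = 30.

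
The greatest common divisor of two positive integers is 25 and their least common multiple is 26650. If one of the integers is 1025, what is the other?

For two integers, gcd × lcm = product, so the other is (25 × 26650) / 1025 = 666250 / 1025 = 650.

650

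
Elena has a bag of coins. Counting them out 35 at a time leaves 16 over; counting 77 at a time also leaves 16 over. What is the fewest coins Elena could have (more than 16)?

N − 16 must be a common multiple of 35 and 77.
35 = 5 × 7
77 = 7 × 11
LCM(35, 77) = 5 × 7 × 11 = 385.
Smallest N > 16 is LCM + 16 = 385 + 16 = 401.

401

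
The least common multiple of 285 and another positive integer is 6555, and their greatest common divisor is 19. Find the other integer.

gcd × lcm = product of the two integers, so the other integer is (19 × 6555) / 285 = 437.

437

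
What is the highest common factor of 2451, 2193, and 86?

2451 = 3 × 19 × 43
2193 = 3 × 17 × 43
86 = 2 × 43
gcd(2451, 2193, 86) = 43.

43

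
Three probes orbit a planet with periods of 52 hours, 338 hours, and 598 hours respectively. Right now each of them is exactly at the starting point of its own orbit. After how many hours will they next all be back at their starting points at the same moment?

They coincide at every common multiple of the periods; the first is the LCM.
52 = 2^2 × 13
338 = 2 × 13^2
598 = 2 × 13 × 23
LCM(52, 338, 598) = 2^2 × 13^2 × 23 = 15548.

15548 hours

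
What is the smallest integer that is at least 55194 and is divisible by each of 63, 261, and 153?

62118

The integer must be a common multiple of 63, 261, and 153, so a multiple of their LCM.
63 = 3^2 × 7
261 = 3^2 × 29
153 = 3^2 × 17
LCM(63, 261, 153) = 3^2 × 7 × 17 × 29 = 31059.
Smallest multiple of 31059 that is ≥ 55194: ⌈55194/31059⌉ × 31059 = 2 × 31059 = 62118.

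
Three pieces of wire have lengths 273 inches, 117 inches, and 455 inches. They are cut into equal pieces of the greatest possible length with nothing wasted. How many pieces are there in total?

65

Piece length = gcd(273, 117, 455).
273 = 3 × 7 × 13
117 = 3^2 × 13
455 = 5 × 7 × 13
gcd(273, 117, 455) = 13.
Total pieces = 273/13 + 117/13 + 455/13 = 21 + 9 + 35 = 65.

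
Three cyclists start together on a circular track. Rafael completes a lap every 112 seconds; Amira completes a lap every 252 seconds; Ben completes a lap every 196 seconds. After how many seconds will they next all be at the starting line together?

7056 seconds

They coincide at every common multiple of the periods; the first is the LCM.
112 = 2^4 × 7
252 = 2^2 × 3^2 × 7
196 = 2^2 × 7^2
LCM(112, 252, 196) = 2^4 × 3^2 × 7^2 = 7056.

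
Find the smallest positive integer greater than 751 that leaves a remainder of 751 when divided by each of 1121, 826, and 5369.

N − 751 must be a common multiple of 1121, 826, and 5369.
1121 = 19 × 59
826 = 2 × 7 × 59
5369 = 7 × 13 × 59
LCM(1121, 826, 5369) = 2 × 7 × 13 × 19 × 59 = 204022.
Smallest N > 751 is LCM + 751 = 204022 + 751 = 204773.

204773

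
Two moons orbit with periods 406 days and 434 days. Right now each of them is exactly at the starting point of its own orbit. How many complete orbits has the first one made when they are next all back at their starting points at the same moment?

31 orbits

They are all back at their starting positions together after one LCM of the periods.
406 = 2 × 7 × 29
434 = 2 × 7 × 31
LCM(406, 434) = 2 × 7 × 29 × 31 = 12586.
Orbits for period 406: 12586 / 406 = 31.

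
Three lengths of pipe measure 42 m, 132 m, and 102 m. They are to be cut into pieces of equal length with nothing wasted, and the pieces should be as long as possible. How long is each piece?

6 m

Each piece length must divide every original length, so the longest possible is gcd(42, 132, 102).
42 = 2 × 3 × 7
132 = 2^2 × 3 × 11
102 = 2 × 3 × 17
gcd(42, 132, 102) = 2 × 3 = 6.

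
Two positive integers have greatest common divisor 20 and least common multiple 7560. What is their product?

151200

For any two positive integers, gcd × lcm = product = 20 × 7560 = 151200.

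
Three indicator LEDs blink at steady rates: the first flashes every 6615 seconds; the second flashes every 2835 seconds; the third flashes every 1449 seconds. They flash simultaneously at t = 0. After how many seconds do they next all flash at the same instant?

456435 seconds

They coincide at every common multiple of the periods; the first is the LCM.
6615 = 3^3 × 5 × 7^2
2835 = 3^4 × 5 × 7
1449 = 3^2 × 7 × 23
LCM(6615, 2835, 1449) = 3^4 × 5 × 7^2 × 23 = 456435.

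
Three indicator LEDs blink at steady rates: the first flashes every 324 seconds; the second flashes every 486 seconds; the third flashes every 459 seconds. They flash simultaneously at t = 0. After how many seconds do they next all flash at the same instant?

16524 seconds

We need the least common multiple of the intervals.
324 = 2^2 × 3^4
486 = 2 × 3^5
459 = 3^3 × 17
LCM(324, 486, 459) = 2^2 × 3^5 × 17 = 16524.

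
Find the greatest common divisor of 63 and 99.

9

63 = 3^2 × 7
99 = 3^2 × 11
gcd(63, 99) = 3^2 = 9.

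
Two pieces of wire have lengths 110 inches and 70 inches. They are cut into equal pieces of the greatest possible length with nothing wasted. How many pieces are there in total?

Piece length = gcd(110, 70).
110 = 2 × 5 × 11
70 = 2 × 5 × 7
gcd(110, 70) = 2 × 5 = 10.
Total pieces = 110/10 + 70/10 = 11 + 7 = 18.

18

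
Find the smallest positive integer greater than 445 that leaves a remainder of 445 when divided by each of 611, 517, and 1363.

N − 445 must be a common multiple of 611, 517, and 1363.
611 = 13 × 47
517 = 11 × 47
1363 = 29 × 47
LCM(611, 517, 1363) = 11 × 13 × 29 × 47 = 194909.
Smallest N > 445 is LCM + 445 = 194909 + 445 = 195354.

195354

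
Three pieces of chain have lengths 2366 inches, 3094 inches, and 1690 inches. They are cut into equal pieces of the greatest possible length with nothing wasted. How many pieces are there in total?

275

Piece length = gcd(2366, 3094, 1690).
2366 = 2 × 7 × 13^2
3094 = 2 × 7 × 13 × 17
1690 = 2 × 5 × 13^2
gcd(2366, 3094, 1690) = 2 × 13 = 26.
Total pieces = 2366/26 + 3094/26 + 1690/26 = 91 + 119 + 65 = 275.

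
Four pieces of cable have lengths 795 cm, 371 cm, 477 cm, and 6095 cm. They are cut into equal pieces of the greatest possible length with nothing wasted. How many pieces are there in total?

146

Piece length = gcd(795, 371, 477, 6095).
795 = 3 × 5 × 53
371 = 7 × 53
477 = 3^2 × 53
6095 = 5 × 23 × 53
gcd(795, 371, 477, 6095) = 53.
Total pieces = 795/53 + 371/53 + 477/53 + 6095/53 = 15 + 7 + 9 + 115 = 146.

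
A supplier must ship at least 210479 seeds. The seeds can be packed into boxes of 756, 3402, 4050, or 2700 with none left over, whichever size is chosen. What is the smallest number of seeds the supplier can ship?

340200

The number of seeds must be a common multiple of 756, 3402, 4050, and 2700, so a multiple of their LCM.
756 = 2^2 × 3^3 × 7
3402 = 2 × 3^5 × 7
4050 = 2 × 3^4 × 5^2
2700 = 2^2 × 3^3 × 5^2
LCM(756, 3402, 4050, 2700) = 2^2 × 3^5 × 5^2 × 7 = 170100.
Smallest multiple of 170100 that is ≥ 210479: ⌈210479/170100⌉ × 170100 = 2 × 170100 = 340200.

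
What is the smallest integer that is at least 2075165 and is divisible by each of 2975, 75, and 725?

The integer must be a common multiple of 2975, 75, and 725, so a multiple of their LCM.
2975 = 5^2 × 7 × 17
75 = 3 × 5^2
725 = 5^2 × 29
LCM(2975, 75, 725) = 3 × 5^2 × 7 × 17 × 29 = 258825.
Smallest multiple of 258825 that is ≥ 2075165: ⌈2075165/258825⌉ × 258825 = 9 × 258825 = 2329425.

2329425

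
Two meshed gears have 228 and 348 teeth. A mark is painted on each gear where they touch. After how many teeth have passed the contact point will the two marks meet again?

They coincide at every common multiple of the periods; the first is the LCM.
228 = 2^2 × 3 × 19
348 = 2^2 × 3 × 29
LCM(228, 348) = 2^2 × 3 × 19 × 29 = 6612.

6612 teeth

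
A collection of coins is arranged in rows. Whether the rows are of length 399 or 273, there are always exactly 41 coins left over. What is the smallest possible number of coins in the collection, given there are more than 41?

N − 41 must be a common multiple of 399 and 273.
399 = 3 × 7 × 19
273 = 3 × 7 × 13
LCM(399, 273) = 3 × 7 × 13 × 19 = 5187.
Smallest N > 41 is LCM + 41 = 5187 + 41 = 5228.

5228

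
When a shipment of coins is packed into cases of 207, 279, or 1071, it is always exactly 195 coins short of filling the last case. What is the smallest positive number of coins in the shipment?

763428

Being 195 short of a full case of size k means N ≡ −195 (mod k), i.e. N + 195 is a multiple of each size.
207 = 3^2 × 23
279 = 3^2 × 31
1071 = 3^2 × 7 × 17
LCM(207, 279, 1071) = 3^2 × 7 × 17 × 23 × 31 = 763623.
Smallest positive N is 763623 − 195 = 763428.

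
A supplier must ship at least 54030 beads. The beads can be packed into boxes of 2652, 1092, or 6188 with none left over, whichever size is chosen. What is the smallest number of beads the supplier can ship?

55692

The number of beads must be a common multiple of 2652, 1092, and 6188, so a multiple of their LCM.
2652 = 2^2 × 3 × 13 × 17
1092 = 2^2 × 3 × 7 × 13
6188 = 2^2 × 7 × 13 × 17
LCM(2652, 1092, 6188) = 2^2 × 3 × 7 × 13 × 17 = 18564.
Smallest multiple of 18564 that is ≥ 54030: ⌈54030/18564⌉ × 18564 = 3 × 18564 = 55692.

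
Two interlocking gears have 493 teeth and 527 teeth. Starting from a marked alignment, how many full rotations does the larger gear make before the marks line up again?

The first common completion time is the LCM of the periods.
493 = 17 × 29
527 = 17 × 31
LCM(493, 527) = 17 × 29 × 31 = 15283.
Rotations for period 527: 15283 / 527 = 29.

29 rotations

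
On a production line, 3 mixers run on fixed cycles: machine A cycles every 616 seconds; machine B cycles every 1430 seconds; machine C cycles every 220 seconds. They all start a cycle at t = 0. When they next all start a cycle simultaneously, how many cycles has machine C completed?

The first common completion time is the LCM of the periods.
616 = 2^3 × 7 × 11
1430 = 2 × 5 × 11 × 13
220 = 2^2 × 5 × 11
LCM(616, 1430, 220) = 2^3 × 5 × 7 × 11 × 13 = 40040.
Cycles for period 220: 40040 / 220 = 182.

182 cycles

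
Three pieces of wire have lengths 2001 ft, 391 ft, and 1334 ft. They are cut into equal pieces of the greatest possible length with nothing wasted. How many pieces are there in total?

162

Piece length = gcd(2001, 391, 1334).
2001 = 3 × 23 × 29
391 = 17 × 23
1334 = 2 × 23 × 29
gcd(2001, 391, 1334) = 23.
Total pieces = 2001/23 + 391/23 + 1334/23 = 87 + 17 + 58 = 162.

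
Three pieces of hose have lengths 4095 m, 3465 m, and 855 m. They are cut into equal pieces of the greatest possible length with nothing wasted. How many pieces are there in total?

Piece length = gcd(4095, 3465, 855).
4095 = 3^2 × 5 × 7 × 13
3465 = 3^2 × 5 × 7 × 11
855 = 3^2 × 5 × 19
gcd(4095, 3465, 855) = 3^2 × 5 = 45.
Total pieces = 4095/45 + 3465/45 + 855/45 = 91 + 77 + 19 = 187.

187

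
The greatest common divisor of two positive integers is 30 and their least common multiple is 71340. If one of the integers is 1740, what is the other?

1230

For two integers, gcd × lcm = product, so the other is (30 × 71340) / 1740 = 2140200 / 1740 = 1230.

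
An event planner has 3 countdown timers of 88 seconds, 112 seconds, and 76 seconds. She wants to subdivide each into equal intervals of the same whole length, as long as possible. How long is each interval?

4 seconds

The interval must divide each timer length; the longest such is the gcd.
88 = 2^3 × 11
112 = 2^4 × 7
76 = 2^2 × 19
gcd(88, 112, 76) = 2^2 = 4.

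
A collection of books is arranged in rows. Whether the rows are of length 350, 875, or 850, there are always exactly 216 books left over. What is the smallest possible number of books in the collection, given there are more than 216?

N − 216 must be a common multiple of 350, 875, and 850.
350 = 2 × 5^2 × 7
875 = 5^3 × 7
850 = 2 × 5^2 × 17
LCM(350, 875, 850) = 2 × 5^3 × 7 × 17 = 29750.
Smallest N > 216 is LCM + 216 = 29750 + 216 = 29966.

29966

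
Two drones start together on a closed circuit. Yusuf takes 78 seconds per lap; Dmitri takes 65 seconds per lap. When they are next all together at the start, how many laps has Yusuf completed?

5 laps

They are all back at their starting positions together after one LCM of the periods.
78 = 2 × 3 × 13
65 = 5 × 13
LCM(78, 65) = 2 × 3 × 5 × 13 = 390.
Laps for period 78: 390 / 78 = 5.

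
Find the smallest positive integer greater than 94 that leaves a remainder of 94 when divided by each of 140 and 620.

4434

N − 94 must be a common multiple of 140 and 620.
140 = 2^2 × 5 × 7
620 = 2^2 × 5 × 31
LCM(140, 620) = 2^2 × 5 × 7 × 31 = 4340.
Smallest N > 94 is LCM + 94 = 4340 + 94 = 4434.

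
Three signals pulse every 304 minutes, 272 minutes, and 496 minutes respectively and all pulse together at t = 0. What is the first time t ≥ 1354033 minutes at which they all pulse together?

Joint pulses occur at multiples of LCM(304, 272, 496).
304 = 2^4 × 19
272 = 2^4 × 17
496 = 2^4 × 31
LCM(304, 272, 496) = 2^4 × 17 × 19 × 31 = 160208.
Smallest multiple of 160208 that is ≥ 1354033: ⌈1354033/160208⌉ × 160208 = 9 × 160208 = 1441872.

1441872 minutes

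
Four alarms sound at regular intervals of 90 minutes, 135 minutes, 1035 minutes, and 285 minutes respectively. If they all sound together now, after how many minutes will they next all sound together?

117990 minutes

We need the least common multiple of the intervals.
90 = 2 × 3^2 × 5
135 = 3^3 × 5
1035 = 3^2 × 5 × 23
285 = 3 × 5 × 19
LCM(90, 135, 1035, 285) = 2 × 3^3 × 5 × 19 × 23 = 117990.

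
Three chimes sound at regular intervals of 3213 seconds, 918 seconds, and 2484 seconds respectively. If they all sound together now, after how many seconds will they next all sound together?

We need the least common multiple of the intervals.
3213 = 3^3 × 7 × 17
918 = 2 × 3^3 × 17
2484 = 2^2 × 3^3 × 23
LCM(3213, 918, 2484) = 2^2 × 3^3 × 7 × 17 × 23 = 295596.

295596 seconds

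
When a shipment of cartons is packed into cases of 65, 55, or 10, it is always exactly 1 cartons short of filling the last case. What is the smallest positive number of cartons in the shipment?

Being 1 short of a full case of size k means N ≡ −1 (mod k), i.e. N + 1 is a multiple of each size.
65 = 5 × 13
55 = 5 × 11
10 = 2 × 5
LCM(65, 55, 10) = 2 × 5 × 11 × 13 = 1430.
Smallest positive N is 1430 − 1 = 1429.

1429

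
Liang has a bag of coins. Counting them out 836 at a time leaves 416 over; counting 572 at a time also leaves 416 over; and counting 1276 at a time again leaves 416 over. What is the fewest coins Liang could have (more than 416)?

N − 416 must be a common multiple of 836, 572, and 1276.
836 = 2^2 × 11 × 19
572 = 2^2 × 11 × 13
1276 = 2^2 × 11 × 29
LCM(836, 572, 1276) = 2^2 × 11 × 13 × 19 × 29 = 315172.
Smallest N > 416 is LCM + 416 = 315172 + 416 = 315588.

315588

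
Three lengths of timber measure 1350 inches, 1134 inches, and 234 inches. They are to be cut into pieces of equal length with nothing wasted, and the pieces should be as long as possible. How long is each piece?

18 inches

Each piece length must divide every original length, so the longest possible is gcd(1350, 1134, 234).
1350 = 2 × 3^3 × 5^2
1134 = 2 × 3^4 × 7
234 = 2 × 3^2 × 13
gcd(1350, 1134, 234) = 2 × 3^2 = 18.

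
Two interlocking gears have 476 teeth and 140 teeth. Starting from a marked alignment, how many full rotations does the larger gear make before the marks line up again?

5 rotations

They are all back at their starting positions together after one LCM of the periods.
476 = 2^2 × 7 × 17
140 = 2^2 × 5 × 7
LCM(476, 140) = 2^2 × 5 × 7 × 17 = 2380.
Rotations for period 476: 2380 / 476 = 5.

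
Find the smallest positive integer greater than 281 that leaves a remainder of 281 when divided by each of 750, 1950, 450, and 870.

848531

N − 281 must be a common multiple of 750, 1950, 450, and 870.
750 = 2 × 3 × 5^3
1950 = 2 × 3 × 5^2 × 13
450 = 2 × 3^2 × 5^2
870 = 2 × 3 × 5 × 29
LCM(750, 1950, 450, 870) = 2 × 3^2 × 5^3 × 13 × 29 = 848250.
Smallest N > 281 is LCM + 281 = 848250 + 281 = 848531.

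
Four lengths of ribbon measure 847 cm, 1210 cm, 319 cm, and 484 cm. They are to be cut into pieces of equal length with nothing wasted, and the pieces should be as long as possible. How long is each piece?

Each piece length must divide every original length, so the longest possible is gcd(847, 1210, 319, 484).
847 = 7 × 11^2
1210 = 2 × 5 × 11^2
319 = 11 × 29
484 = 2^2 × 11^2
gcd(847, 1210, 319, 484) = 11.

11 cm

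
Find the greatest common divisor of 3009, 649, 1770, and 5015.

3009 = 3 × 17 × 59
649 = 11 × 59
1770 = 2 × 3 × 5 × 59
5015 = 5 × 17 × 59
gcd(3009, 649, 1770, 5015) = 59.

59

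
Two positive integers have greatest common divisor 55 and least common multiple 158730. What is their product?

8730150

For any two positive integers, gcd × lcm = product = 55 × 158730 = 8730150.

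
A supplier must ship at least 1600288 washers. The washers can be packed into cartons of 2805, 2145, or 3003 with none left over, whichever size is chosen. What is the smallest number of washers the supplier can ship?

1786785

The number of washers must be a common multiple of 2805, 2145, and 3003, so a multiple of their LCM.
2805 = 3 × 5 × 11 × 17
2145 = 3 × 5 × 11 × 13
3003 = 3 × 7 × 11 × 13
LCM(2805, 2145, 3003) = 3 × 5 × 7 × 11 × 13 × 17 = 255255.
Smallest multiple of 255255 that is ≥ 1600288: ⌈1600288/255255⌉ × 255255 = 7 × 255255 = 1786785.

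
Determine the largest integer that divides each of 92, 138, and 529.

92 = 2^2 × 23
138 = 2 × 3 × 23
529 = 23^2
gcd(92, 138, 529) = 23.

23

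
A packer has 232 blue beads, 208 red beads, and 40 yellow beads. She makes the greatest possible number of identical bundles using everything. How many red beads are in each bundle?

Number of bundles = gcd(232, 208, 40).
232 = 2^3 × 29
208 = 2^4 × 13
40 = 2^3 × 5
gcd(232, 208, 40) = 2^3 = 8.
red beads per bundle = 208 / 8 = 26.

26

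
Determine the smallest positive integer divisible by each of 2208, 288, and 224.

2208 = 2^5 × 3 × 23
288 = 2^5 × 3^2
224 = 2^5 × 7
LCM(2208, 288, 224) = 2^5 × 3^2 × 7 × 23 = 46368.

46368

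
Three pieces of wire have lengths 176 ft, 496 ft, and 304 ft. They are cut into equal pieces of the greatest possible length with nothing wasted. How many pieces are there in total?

61

Piece length = gcd(176, 496, 304).
176 = 2^4 × 11
496 = 2^4 × 31
304 = 2^4 × 19
gcd(176, 496, 304) = 2^4 = 16.
Total pieces = 176/16 + 496/16 + 304/16 = 11 + 31 + 19 = 61.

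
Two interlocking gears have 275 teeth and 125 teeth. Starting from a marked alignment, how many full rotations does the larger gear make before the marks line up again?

5 rotations

All finish a whole number of cycles simultaneously at t = LCM of the periods.
275 = 5^2 × 11
125 = 5^3
LCM(275, 125) = 5^3 × 11 = 1375.
Rotations for period 275: 1375 / 275 = 5.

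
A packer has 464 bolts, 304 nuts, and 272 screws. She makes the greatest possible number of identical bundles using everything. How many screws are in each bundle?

17

Number of bundles = gcd(464, 304, 272).
464 = 2^4 × 29
304 = 2^4 × 19
272 = 2^4 × 17
gcd(464, 304, 272) = 2^4 = 16.
screws per bundle = 272 / 16 = 17.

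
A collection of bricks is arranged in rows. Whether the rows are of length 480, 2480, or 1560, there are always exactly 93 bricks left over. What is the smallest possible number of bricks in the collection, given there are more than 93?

193533

N − 93 must be a common multiple of 480, 2480, and 1560.
480 = 2^5 × 3 × 5
2480 = 2^4 × 5 × 31
1560 = 2^3 × 3 × 5 × 13
LCM(480, 2480, 1560) = 2^5 × 3 × 5 × 13 × 31 = 193440.
Smallest N > 93 is LCM + 93 = 193440 + 93 = 193533.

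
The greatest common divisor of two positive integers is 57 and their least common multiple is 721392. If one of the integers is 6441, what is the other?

6384

For two integers, gcd × lcm = product, so the other is (57 × 721392) / 6441 = 41119344 / 6441 = 6384.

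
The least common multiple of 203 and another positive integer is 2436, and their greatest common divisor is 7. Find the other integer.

84

gcd × lcm = product of the two integers, so the other integer is (7 × 2436) / 203 = 84.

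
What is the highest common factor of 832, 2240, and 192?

832 = 2^6 × 13
2240 = 2^6 × 5 × 7
192 = 2^6 × 3
gcd(832, 2240, 192) = 2^6 = 64.

64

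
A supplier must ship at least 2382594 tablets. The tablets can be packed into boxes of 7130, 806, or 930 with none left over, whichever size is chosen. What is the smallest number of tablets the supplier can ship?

2502630

The number of tablets must be a common multiple of 7130, 806, and 930, so a multiple of their LCM.
7130 = 2 × 5 × 23 × 31
806 = 2 × 13 × 31
930 = 2 × 3 × 5 × 31
LCM(7130, 806, 930) = 2 × 3 × 5 × 13 × 23 × 31 = 278070.
Smallest multiple of 278070 that is ≥ 2382594: ⌈2382594/278070⌉ × 278070 = 9 × 278070 = 2502630.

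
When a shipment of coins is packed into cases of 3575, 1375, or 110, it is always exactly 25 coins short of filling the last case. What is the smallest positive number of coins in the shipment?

35725

Being 25 short of a full case of size k means N ≡ −25 (mod k), i.e. N + 25 is a multiple of each size.
3575 = 5^2 × 11 × 13
1375 = 5^3 × 11
110 = 2 × 5 × 11
LCM(3575, 1375, 110) = 2 × 5^3 × 11 × 13 = 35750.
Smallest positive N is 35750 − 25 = 35725.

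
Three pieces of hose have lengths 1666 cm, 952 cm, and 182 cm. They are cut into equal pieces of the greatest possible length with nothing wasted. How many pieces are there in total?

200

Piece length = gcd(1666, 952, 182).
1666 = 2 × 7^2 × 17
952 = 2^3 × 7 × 17
182 = 2 × 7 × 13
gcd(1666, 952, 182) = 2 × 7 = 14.
Total pieces = 1666/14 + 952/14 + 182/14 = 119 + 68 + 13 = 200.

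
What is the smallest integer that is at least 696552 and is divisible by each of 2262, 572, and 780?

746460

The integer must be a common multiple of 2262, 572, and 780, so a multiple of their LCM.
2262 = 2 × 3 × 13 × 29
572 = 2^2 × 11 × 13
780 = 2^2 × 3 × 5 × 13
LCM(2262, 572, 780) = 2^2 × 3 × 5 × 11 × 13 × 29 = 248820.
Smallest multiple of 248820 that is ≥ 696552: ⌈696552/248820⌉ × 248820 = 3 × 248820 = 746460.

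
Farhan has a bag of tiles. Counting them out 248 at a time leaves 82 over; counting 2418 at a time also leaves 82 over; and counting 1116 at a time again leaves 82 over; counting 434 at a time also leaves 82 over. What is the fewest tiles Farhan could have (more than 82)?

N − 82 must be a common multiple of 248, 2418, 1116, and 434.
248 = 2^3 × 31
2418 = 2 × 3 × 13 × 31
1116 = 2^2 × 3^2 × 31
434 = 2 × 7 × 31
LCM(248, 2418, 1116, 434) = 2^3 × 3^2 × 7 × 13 × 31 = 203112.
Smallest N > 82 is LCM + 82 = 203112 + 82 = 203194.

203194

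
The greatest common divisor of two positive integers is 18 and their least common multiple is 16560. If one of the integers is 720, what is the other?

For two integers, gcd × lcm = product, so the other is (18 × 16560) / 720 = 298080 / 720 = 414.

414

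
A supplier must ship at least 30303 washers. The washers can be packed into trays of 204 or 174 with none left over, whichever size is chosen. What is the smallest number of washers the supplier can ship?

35496

The number of washers must be a common multiple of 204 and 174, so a multiple of their LCM.
204 = 2^2 × 3 × 17
174 = 2 × 3 × 29
LCM(204, 174) = 2^2 × 3 × 17 × 29 = 5916.
Smallest multiple of 5916 that is ≥ 30303: ⌈30303/5916⌉ × 5916 = 6 × 5916 = 35496.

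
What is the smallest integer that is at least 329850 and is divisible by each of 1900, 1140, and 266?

359100

The integer must be a common multiple of 1900, 1140, and 266, so a multiple of their LCM.
1900 = 2^2 × 5^2 × 19
1140 = 2^2 × 3 × 5 × 19
266 = 2 × 7 × 19
LCM(1900, 1140, 266) = 2^2 × 3 × 5^2 × 7 × 19 = 39900.
Smallest multiple of 39900 that is ≥ 329850: ⌈329850/39900⌉ × 39900 = 9 × 39900 = 359100.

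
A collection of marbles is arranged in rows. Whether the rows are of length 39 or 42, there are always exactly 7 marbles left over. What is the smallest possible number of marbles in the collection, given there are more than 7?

N − 7 must be a common multiple of 39 and 42.
39 = 3 × 13
42 = 2 × 3 × 7
LCM(39, 42) = 2 × 3 × 7 × 13 = 546.
Smallest N > 7 is LCM + 7 = 546 + 7 = 553.

553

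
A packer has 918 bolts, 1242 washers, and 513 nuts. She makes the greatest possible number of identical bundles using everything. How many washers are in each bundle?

Number of bundles = gcd(918, 1242, 513).
918 = 2 × 3^3 × 17
1242 = 2 × 3^3 × 23
513 = 3^3 × 19
gcd(918, 1242, 513) = 3^3 = 27.
washers per bundle = 1242 / 27 = 46.

46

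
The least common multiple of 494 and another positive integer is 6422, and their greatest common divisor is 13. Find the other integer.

169

gcd × lcm = product of the two integers, so the other integer is (13 × 6422) / 494 = 169.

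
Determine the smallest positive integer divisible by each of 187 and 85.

187 = 11 × 17
85 = 5 × 17
LCM(187, 85) = 5 × 11 × 17 = 935.

935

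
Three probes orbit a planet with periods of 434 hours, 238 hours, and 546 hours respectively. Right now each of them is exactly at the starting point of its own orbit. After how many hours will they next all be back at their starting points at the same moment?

287742 hours

They coincide at every common multiple of the periods; the first is the LCM.
434 = 2 × 7 × 31
238 = 2 × 7 × 17
546 = 2 × 3 × 7 × 13
LCM(434, 238, 546) = 2 × 3 × 7 × 13 × 17 × 31 = 287742.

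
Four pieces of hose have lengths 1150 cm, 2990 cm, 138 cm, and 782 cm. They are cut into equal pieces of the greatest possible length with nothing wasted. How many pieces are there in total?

Piece length = gcd(1150, 2990, 138, 782).
1150 = 2 × 5^2 × 23
2990 = 2 × 5 × 13 × 23
138 = 2 × 3 × 23
782 = 2 × 17 × 23
gcd(1150, 2990, 138, 782) = 2 × 23 = 46.
Total pieces = 1150/46 + 2990/46 + 138/46 + 782/46 = 25 + 65 + 3 + 17 = 110.

110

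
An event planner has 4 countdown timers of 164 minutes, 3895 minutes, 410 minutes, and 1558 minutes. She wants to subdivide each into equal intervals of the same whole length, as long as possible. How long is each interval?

41 minutes

The interval must divide each timer length; the longest such is the gcd.
164 = 2^2 × 41
3895 = 5 × 19 × 41
410 = 2 × 5 × 41
1558 = 2 × 19 × 41
gcd(164, 3895, 410, 1558) = 41.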